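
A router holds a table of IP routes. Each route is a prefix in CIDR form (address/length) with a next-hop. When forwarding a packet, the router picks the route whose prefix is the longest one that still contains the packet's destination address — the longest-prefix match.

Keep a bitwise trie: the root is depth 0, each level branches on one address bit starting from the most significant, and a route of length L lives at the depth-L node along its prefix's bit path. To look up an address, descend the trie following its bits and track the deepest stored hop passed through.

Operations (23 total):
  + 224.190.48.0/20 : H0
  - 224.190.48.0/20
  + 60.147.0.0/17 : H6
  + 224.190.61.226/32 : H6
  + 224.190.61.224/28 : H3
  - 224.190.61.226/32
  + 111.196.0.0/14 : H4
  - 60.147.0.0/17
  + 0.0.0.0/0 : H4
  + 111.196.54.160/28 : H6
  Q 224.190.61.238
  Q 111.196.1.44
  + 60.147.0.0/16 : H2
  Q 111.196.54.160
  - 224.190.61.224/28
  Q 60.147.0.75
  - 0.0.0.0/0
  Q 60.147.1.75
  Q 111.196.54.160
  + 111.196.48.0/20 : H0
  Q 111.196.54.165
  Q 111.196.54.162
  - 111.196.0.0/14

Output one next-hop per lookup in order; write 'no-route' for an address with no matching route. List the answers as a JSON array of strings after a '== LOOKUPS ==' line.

Trace:
  add 224.190.48.0/20 -> H0 at depth 20
  - 224.190.48.0/20 clear@20
  add 60.147.0.0/17 -> H6 at depth 17
  add 224.190.61.226/32 -> H6 at depth 32
  add 224.190.61.224/28 -> H3 at depth 28
  - 224.190.61.226/32 clear@32
  add 111.196.0.0/14 -> H4 at depth 14
  - 60.147.0.0/17 clear@17
  add 0.0.0.0/0 -> H4 at depth 0
  add 111.196.54.160/28 -> H6 at depth 28
  Q 224.190.61.238: descend 1110000010111110001111011110 ; hops seen [H4,H3] ; pick H3
  Q 111.196.1.44: descend 011011111100010000 ; hops seen [H4,H4] ; pick H4
  add 60.147.0.0/16 -> H2 at depth 16
  Q 111.196.54.160: descend 0110111111000100001101101010 ; hops seen [H4,H4,H6] ; pick H6
  - 224.190.61.224/28 clear@28
  Q 60.147.0.75: descend 00111100100100110 ; hops seen [H4,H2] ; pick H2
  - 0.0.0.0/0 clear@0
  Q 60.147.1.75: descend 00111100100100110 ; hops seen [H2] ; pick H2
  Q 111.196.54.160: descend 0110111111000100001101101010 ; hops seen [H4,H6] ; pick H6
  add 111.196.48.0/20 -> H0 at depth 20
  Q 111.196.54.165: descend 0110111111000100001101101010 ; hops seen [H4,H0,H6] ; pick H6
  Q 111.196.54.162: descend 0110111111000100001101101010 ; hops seen [H4,H0,H6] ; pick H6
  - 111.196.0.0/14 clear@14

== LOOKUPS ==
["H3","H4","H6","H2","H2","H6","H6","H6"]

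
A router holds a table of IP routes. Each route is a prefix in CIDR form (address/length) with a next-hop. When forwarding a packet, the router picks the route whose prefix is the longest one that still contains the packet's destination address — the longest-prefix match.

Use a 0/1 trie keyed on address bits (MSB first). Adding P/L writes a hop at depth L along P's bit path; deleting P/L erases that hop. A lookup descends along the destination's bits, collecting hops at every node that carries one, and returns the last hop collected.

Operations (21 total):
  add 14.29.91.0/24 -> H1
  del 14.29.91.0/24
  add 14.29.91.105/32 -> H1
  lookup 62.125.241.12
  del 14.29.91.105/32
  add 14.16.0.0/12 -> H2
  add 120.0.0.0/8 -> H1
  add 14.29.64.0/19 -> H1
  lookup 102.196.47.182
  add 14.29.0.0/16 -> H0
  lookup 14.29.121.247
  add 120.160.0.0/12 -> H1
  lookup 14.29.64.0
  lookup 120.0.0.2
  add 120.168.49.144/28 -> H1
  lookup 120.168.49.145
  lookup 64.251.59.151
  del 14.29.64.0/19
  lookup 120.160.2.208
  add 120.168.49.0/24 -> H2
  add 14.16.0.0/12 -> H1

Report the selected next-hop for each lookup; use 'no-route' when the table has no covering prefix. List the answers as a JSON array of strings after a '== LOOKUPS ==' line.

Apply in order:
  add 14.29.91.0/24 -> H1 at depth 24
  del 14.29.91.0/24 (clear depth 24)
  add 14.29.91.105/32 -> H1 at depth 32
  Q 62.125.241.12: descend 00 ; hops seen [∅] ; pick no-route
  del 14.29.91.105/32 (clear depth 32)
  add 14.16.0.0/12 -> H2 at depth 12
  add 120.0.0.0/8 -> H1 at depth 8
  add 14.29.64.0/19 -> H1 at depth 19
  Q 102.196.47.182: descend 011 ; hops seen [∅] ; pick no-route
  add 14.29.0.0/16 -> H0 at depth 16
  Q 14.29.121.247: descend 000011100001110101 ; hops seen [H2,H0] ; pick H0
  add 120.160.0.0/12 -> H1 at depth 12
  Q 14.29.64.0: descend 0000111000011101010 ; hops seen [H2,H0,H1] ; pick H1
  Q 120.0.0.2: descend 01111000 ; hops seen [H1] ; pick H1
  add 120.168.49.144/28 -> H1 at depth 28
  Q 120.168.49.145: descend 0111100010101000001100011001 ; hops seen [H1,H1,H1] ; pick H1
  Q 64.251.59.151: descend 01 ; hops seen [∅] ; pick no-route
  del 14.29.64.0/19 (clear depth 19)
  Q 120.160.2.208: descend 011110001010 ; hops seen [H1,H1] ; pick H1
  add 120.168.49.0/24 -> H2 at depth 24
  add 14.16.0.0/12 -> H1 at depth 12

== LOOKUPS ==
["no-route","no-route","H0","H1","H1","H1","no-route","H1"]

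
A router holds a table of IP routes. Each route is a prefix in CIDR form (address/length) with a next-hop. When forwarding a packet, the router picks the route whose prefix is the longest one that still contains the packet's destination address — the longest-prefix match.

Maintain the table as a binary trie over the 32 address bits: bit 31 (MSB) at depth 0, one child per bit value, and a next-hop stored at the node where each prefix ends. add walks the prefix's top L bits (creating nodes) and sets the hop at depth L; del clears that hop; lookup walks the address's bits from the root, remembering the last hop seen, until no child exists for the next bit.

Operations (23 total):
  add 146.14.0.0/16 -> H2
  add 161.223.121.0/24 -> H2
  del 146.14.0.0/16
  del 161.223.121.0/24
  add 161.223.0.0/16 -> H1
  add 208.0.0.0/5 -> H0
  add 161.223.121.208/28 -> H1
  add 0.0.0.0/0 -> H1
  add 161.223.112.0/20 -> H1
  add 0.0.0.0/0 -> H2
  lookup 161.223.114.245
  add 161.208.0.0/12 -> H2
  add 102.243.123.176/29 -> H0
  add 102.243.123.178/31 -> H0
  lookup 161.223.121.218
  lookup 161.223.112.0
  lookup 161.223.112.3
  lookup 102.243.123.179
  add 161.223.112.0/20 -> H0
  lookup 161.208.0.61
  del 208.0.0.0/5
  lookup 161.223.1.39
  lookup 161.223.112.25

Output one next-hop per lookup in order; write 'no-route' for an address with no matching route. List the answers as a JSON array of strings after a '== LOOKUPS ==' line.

Apply in order:
  + 146.14.0.0/16 (H2) depth=16
  + 161.223.121.0/24 (H2) depth=24
  del 146.14.0.0/16 (clear depth 16)
  del 161.223.121.0/24 (clear depth 24)
  + 161.223.0.0/16 (H1) depth=16
  + 208.0.0.0/5 (H0) depth=5
  + 161.223.121.208/28 (H1) depth=28
  + 0.0.0.0/0 (H1) depth=0
  + 161.223.112.0/20 (H1) depth=20
  + 0.0.0.0/0 (H2) depth=0
  Q 161.223.114.245: descend 10100001110111110111 ; hops seen [H2,H1,H1] ; pick H1
  + 161.208.0.0/12 (H2) depth=12
  + 102.243.123.176/29 (H0) depth=29
  + 102.243.123.178/31 (H0) depth=31
  Q 161.223.121.218: descend 1010000111011111011110011101 ; hops seen [H2,H2,H1,H1,H1] ; pick H1
  Q 161.223.112.0: descend 10100001110111110111 ; hops seen [H2,H2,H1,H1] ; pick H1
  Q 161.223.112.3: descend 10100001110111110111 ; hops seen [H2,H2,H1,H1] ; pick H1
  Q 102.243.123.179: descend 0110011011110011011110111011001 ; hops seen [H2,H0,H0] ; pick H0
  + 161.223.112.0/20 (H0) depth=20
  Q 161.208.0.61: descend 101000011101 ; hops seen [H2,H2] ; pick H2
  del 208.0.0.0/5 (clear depth 5)
  Q 161.223.1.39: descend 10100001110111110 ; hops seen [H2,H2,H1] ; pick H1
  Q 161.223.112.25: descend 10100001110111110111 ; hops seen [H2,H2,H1,H0] ; pick H0

== LOOKUPS ==
["H1","H1","H1","H1","H0","H2","H1","H0"]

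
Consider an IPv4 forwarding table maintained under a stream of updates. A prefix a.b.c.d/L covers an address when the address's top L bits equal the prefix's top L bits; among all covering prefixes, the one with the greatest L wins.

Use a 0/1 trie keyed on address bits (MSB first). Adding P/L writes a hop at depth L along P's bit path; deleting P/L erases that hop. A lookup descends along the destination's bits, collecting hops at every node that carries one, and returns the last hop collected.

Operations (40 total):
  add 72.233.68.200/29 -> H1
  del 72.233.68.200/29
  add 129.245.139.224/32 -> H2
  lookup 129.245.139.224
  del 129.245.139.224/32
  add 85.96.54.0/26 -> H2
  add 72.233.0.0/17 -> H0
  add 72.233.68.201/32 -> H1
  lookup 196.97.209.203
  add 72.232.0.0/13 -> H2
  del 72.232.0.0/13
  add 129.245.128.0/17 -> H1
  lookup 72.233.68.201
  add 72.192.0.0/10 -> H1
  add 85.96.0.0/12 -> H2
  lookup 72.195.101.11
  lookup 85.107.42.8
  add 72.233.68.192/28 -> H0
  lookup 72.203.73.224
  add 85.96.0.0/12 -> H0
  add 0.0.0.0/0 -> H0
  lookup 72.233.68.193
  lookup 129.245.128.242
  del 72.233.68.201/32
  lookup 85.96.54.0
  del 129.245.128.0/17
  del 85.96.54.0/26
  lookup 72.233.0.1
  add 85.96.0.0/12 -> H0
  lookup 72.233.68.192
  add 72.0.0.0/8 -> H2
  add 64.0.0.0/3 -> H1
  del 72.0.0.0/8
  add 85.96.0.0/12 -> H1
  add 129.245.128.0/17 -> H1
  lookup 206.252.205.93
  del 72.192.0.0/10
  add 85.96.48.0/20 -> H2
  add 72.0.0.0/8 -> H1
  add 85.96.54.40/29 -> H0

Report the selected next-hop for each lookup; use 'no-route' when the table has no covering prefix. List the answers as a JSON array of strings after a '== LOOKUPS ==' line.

Process each operation:
  add 72.233.68.200/29 -> H1 at depth 29
  del 72.233.68.200/29 (clear depth 29)
  add 129.245.139.224/32 -> H2 at depth 32
  ? 129.245.139.224  path d0:-→d1:-→d2:-→d3:-→d4:-→d5:-→d6:-→d7:-→d8:-→d9:-→d10:-→d11:-→d12:-→d13:-→d14:-→d15:-→d16:-→d17:-→d18:-→d19:-→d20:-→d21:-→d22:-→d23:-→d24:-→d25:-→d26:-→d27:-→d28:-→d29:-→d30:-→d31:-→d32:H2  best=H2
  del 129.245.139.224/32 (clear depth 32)
  add 85.96.54.0/26 -> H2 at depth 26
  add 72.233.0.0/17 -> H0 at depth 17
  add 72.233.68.201/32 -> H1 at depth 32
  ? 196.97.209.203  path d0:-→d1:-  best=no-route
  add 72.232.0.0/13 -> H2 at depth 13
  del 72.232.0.0/13 (clear depth 13)
  add 129.245.128.0/17 -> H1 at depth 17
  ? 72.233.68.201  path d0:-→d1:-→d2:-→d3:-→d4:-→d5:-→d6:-→d7:-→d8:-→d9:-→d10:-→d11:-→d12:-→d13:-→d14:-→d15:-→d16:-→d17:H0→d18:-→d19:-→d20:-→d21:-→d22:-→d23:-→d24:-→d25:-→d26:-→d27:-→d28:-→d29:-→d30:-→d31:-→d32:H1  best=H1
  add 72.192.0.0/10 -> H1 at depth 10
  add 85.96.0.0/12 -> H2 at depth 12
  ? 72.195.101.11  path d0:-→d1:-→d2:-→d3:-→d4:-→d5:-→d6:-→d7:-→d8:-→d9:-→d10:H1  best=H1
  ? 85.107.42.8  path d0:-→d1:-→d2:-→d3:-→d4:-→d5:-→d6:-→d7:-→d8:-→d9:-→d10:-→d11:-→d12:H2  best=H2
  add 72.233.68.192/28 -> H0 at depth 28
  ? 72.203.73.224  path d0:-→d1:-→d2:-→d3:-→d4:-→d5:-→d6:-→d7:-→d8:-→d9:-→d10:H1  best=H1
  add 85.96.0.0/12 -> H0 at depth 12
  add 0.0.0.0/0 -> H0 at depth 0
  ? 72.233.68.193  path d0:H0→d1:-→d2:-→d3:-→d4:-→d5:-→d6:-→d7:-→d8:-→d9:-→d10:H1→d11:-→d12:-→d13:-→d14:-→d15:-→d16:-→d17:H0→d18:-→d19:-→d20:-→d21:-→d22:-→d23:-→d24:-→d25:-→d26:-→d27:-→d28:H0  best=H0
  ? 129.245.128.242  path d0:H0→d1:-→d2:-→d3:-→d4:-→d5:-→d6:-→d7:-→d8:-→d9:-→d10:-→d11:-→d12:-→d13:-→d14:-→d15:-→d16:-→d17:H1→d18:-→d19:-→d20:-  best=H1
  del 72.233.68.201/32 (clear depth 32)
  ? 85.96.54.0  path d0:H0→d1:-→d2:-→d3:-→d4:-→d5:-→d6:-→d7:-→d8:-→d9:-→d10:-→d11:-→d12:H0→d13:-→d14:-→d15:-→d16:-→d17:-→d18:-→d19:-→d20:-→d21:-→d22:-→d23:-→d24:-→d25:-→d26:H2  best=H2
  del 129.245.128.0/17 (clear depth 17)
  del 85.96.54.0/26 (clear depth 26)
  ? 72.233.0.1  path d0:H0→d1:-→d2:-→d3:-→d4:-→d5:-→d6:-→d7:-→d8:-→d9:-→d10:H1→d11:-→d12:-→d13:-→d14:-→d15:-→d16:-→d17:H0  best=H0
  add 85.96.0.0/12 -> H0 at depth 12
  ? 72.233.68.192  path d0:H0→d1:-→d2:-→d3:-→d4:-→d5:-→d6:-→d7:-→d8:-→d9:-→d10:H1→d11:-→d12:-→d13:-→d14:-→d15:-→d16:-→d17:H0→d18:-→d19:-→d20:-→d21:-→d22:-→d23:-→d24:-→d25:-→d26:-→d27:-→d28:H0  best=H0
  add 72.0.0.0/8 -> H2 at depth 8
  add 64.0.0.0/3 -> H1 at depth 3
  del 72.0.0.0/8 (clear depth 8)
  add 85.96.0.0/12 -> H1 at depth 12
  add 129.245.128.0/17 -> H1 at depth 17
  ? 206.252.205.93  path d0:H0→d1:-  best=H0
  del 72.192.0.0/10 (clear depth 10)
  add 85.96.48.0/20 -> H2 at depth 20
  add 72.0.0.0/8 -> H1 at depth 8
  add 85.96.54.40/29 -> H0 at depth 29

== LOOKUPS ==
["H2","no-route","H1","H1","H2","H1","H0","H1","H2","H0","H0","H0"]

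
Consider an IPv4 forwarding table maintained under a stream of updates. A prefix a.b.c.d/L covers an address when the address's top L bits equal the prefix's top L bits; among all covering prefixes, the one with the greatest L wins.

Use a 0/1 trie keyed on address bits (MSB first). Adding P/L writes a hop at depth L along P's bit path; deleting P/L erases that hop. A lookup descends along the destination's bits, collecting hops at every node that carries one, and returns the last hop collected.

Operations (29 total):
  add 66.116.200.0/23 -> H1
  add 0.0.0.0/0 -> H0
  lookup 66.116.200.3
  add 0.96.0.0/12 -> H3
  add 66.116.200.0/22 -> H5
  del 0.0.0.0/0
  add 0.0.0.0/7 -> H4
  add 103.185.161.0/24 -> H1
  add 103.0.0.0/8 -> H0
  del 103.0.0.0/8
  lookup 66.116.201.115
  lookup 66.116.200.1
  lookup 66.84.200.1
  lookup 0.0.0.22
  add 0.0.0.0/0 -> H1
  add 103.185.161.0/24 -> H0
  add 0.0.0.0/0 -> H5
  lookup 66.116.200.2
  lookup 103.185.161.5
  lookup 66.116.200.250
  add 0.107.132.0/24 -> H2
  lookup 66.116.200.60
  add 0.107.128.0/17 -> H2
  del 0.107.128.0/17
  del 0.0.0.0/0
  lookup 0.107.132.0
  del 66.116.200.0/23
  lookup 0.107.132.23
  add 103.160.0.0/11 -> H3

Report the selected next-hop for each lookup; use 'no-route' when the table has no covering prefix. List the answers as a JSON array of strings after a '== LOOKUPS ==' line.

Apply in order:
  + 66.116.200.0/23 (H1) depth=23
  + 0.0.0.0/0 (H0) depth=0
  ? 66.116.200.3  path d0:H0→d1:-→d2:-→d3:-→d4:-→d5:-→d6:-→d7:-→d8:-→d9:-→d10:-→d11:-→d12:-→d13:-→d14:-→d15:-→d16:-→d17:-→d18:-→d19:-→d20:-→d21:-→d22:-→d23:H1  best=H1
  + 0.96.0.0/12 (H3) depth=12
  + 66.116.200.0/22 (H5) depth=22
  del 0.0.0.0/0 (clear depth 0)
  + 0.0.0.0/7 (H4) depth=7
  + 103.185.161.0/24 (H1) depth=24
  + 103.0.0.0/8 (H0) depth=8
  del 103.0.0.0/8 (clear depth 8)
  ? 66.116.201.115  path d0:-→d1:-→d2:-→d3:-→d4:-→d5:-→d6:-→d7:-→d8:-→d9:-→d10:-→d11:-→d12:-→d13:-→d14:-→d15:-→d16:-→d17:-→d18:-→d19:-→d20:-→d21:-→d22:H5→d23:H1  best=H1
  ? 66.116.200.1  path d0:-→d1:-→d2:-→d3:-→d4:-→d5:-→d6:-→d7:-→d8:-→d9:-→d10:-→d11:-→d12:-→d13:-→d14:-→d15:-→d16:-→d17:-→d18:-→d19:-→d20:-→d21:-→d22:H5→d23:H1  best=H1
  ? 66.84.200.1  path d0:-→d1:-→d2:-→d3:-→d4:-→d5:-→d6:-→d7:-→d8:-→d9:-→d10:-  best=no-route
  ? 0.0.0.22  path d0:-→d1:-→d2:-→d3:-→d4:-→d5:-→d6:-→d7:H4→d8:-→d9:-  best=H4
  + 0.0.0.0/0 (H1) depth=0
  + 103.185.161.0/24 (H0) depth=24
  + 0.0.0.0/0 (H5) depth=0
  ? 66.116.200.2  path d0:H5→d1:-→d2:-→d3:-→d4:-→d5:-→d6:-→d7:-→d8:-→d9:-→d10:-→d11:-→d12:-→d13:-→d14:-→d15:-→d16:-→d17:-→d18:-→d19:-→d20:-→d21:-→d22:H5→d23:H1  best=H1
  ? 103.185.161.5  path d0:H5→d1:-→d2:-→d3:-→d4:-→d5:-→d6:-→d7:-→d8:-→d9:-→d10:-→d11:-→d12:-→d13:-→d14:-→d15:-→d16:-→d17:-→d18:-→d19:-→d20:-→d21:-→d22:-→d23:-→d24:H0  best=H0
  ? 66.116.200.250  path d0:H5→d1:-→d2:-→d3:-→d4:-→d5:-→d6:-→d7:-→d8:-→d9:-→d10:-→d11:-→d12:-→d13:-→d14:-→d15:-→d16:-→d17:-→d18:-→d19:-→d20:-→d21:-→d22:H5→d23:H1  best=H1
  + 0.107.132.0/24 (H2) depth=24
  ? 66.116.200.60  path d0:H5→d1:-→d2:-→d3:-→d4:-→d5:-→d6:-→d7:-→d8:-→d9:-→d10:-→d11:-→d12:-→d13:-→d14:-→d15:-→d16:-→d17:-→d18:-→d19:-→d20:-→d21:-→d22:H5→d23:H1  best=H1
  + 0.107.128.0/17 (H2) depth=17
  del 0.107.128.0/17 (clear depth 17)
  del 0.0.0.0/0 (clear depth 0)
  ? 0.107.132.0  path d0:-→d1:-→d2:-→d3:-→d4:-→d5:-→d6:-→d7:H4→d8:-→d9:-→d10:-→d11:-→d12:H3→d13:-→d14:-→d15:-→d16:-→d17:-→d18:-→d19:-→d20:-→d21:-→d22:-→d23:-→d24:H2  best=H2
  del 66.116.200.0/23 (clear depth 23)
  ? 0.107.132.23  path d0:-→d1:-→d2:-→d3:-→d4:-→d5:-→d6:-→d7:H4→d8:-→d9:-→d10:-→d11:-→d12:H3→d13:-→d14:-→d15:-→d16:-→d17:-→d18:-→d19:-→d20:-→d21:-→d22:-→d23:-→d24:H2  best=H2
  + 103.160.0.0/11 (H3) depth=11

== LOOKUPS ==
["H1","H1","H1","no-route","H4","H1","H0","H1","H1","H2","H2"]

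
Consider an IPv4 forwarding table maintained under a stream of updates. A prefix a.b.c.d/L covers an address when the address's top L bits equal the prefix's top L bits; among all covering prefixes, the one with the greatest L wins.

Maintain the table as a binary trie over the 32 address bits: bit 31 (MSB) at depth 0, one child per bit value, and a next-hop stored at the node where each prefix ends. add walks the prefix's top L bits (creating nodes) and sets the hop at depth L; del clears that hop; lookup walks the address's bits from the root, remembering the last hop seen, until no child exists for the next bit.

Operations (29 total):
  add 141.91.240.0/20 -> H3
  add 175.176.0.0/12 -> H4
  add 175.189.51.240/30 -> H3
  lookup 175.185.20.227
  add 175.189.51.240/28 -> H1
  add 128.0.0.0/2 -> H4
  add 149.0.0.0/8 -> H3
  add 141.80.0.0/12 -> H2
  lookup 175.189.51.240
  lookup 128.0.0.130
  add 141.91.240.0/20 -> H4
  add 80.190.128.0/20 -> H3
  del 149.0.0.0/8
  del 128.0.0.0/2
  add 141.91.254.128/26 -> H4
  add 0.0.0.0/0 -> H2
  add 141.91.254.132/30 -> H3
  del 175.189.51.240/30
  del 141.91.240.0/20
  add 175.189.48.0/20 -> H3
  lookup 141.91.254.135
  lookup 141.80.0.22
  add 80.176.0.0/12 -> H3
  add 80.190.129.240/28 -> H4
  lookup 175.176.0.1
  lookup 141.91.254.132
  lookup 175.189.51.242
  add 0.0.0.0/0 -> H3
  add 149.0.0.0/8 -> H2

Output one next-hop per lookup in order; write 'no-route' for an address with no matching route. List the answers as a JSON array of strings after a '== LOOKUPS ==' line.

Trace:
  add 141.91.240.0/20 -> H3 at depth 20
  add 175.176.0.0/12 -> H4 at depth 12
  add 175.189.51.240/30 -> H3 at depth 30
  Q 175.185.20.227: descend 1010111110111 ; hops seen [H4] ; pick H4
  add 175.189.51.240/28 -> H1 at depth 28
  add 128.0.0.0/2 -> H4 at depth 2
  add 149.0.0.0/8 -> H3 at depth 8
  add 141.80.0.0/12 -> H2 at depth 12
  Q 175.189.51.240: descend 101011111011110100110011111100 ; hops seen [H4,H4,H1,H3] ; pick H3
  Q 128.0.0.130: descend 1000 ; hops seen [H4] ; pick H4
  add 141.91.240.0/20 -> H4 at depth 20
  add 80.190.128.0/20 -> H3 at depth 20
  del 149.0.0.0/8 (clear depth 8)
  del 128.0.0.0/2 (clear depth 2)
  add 141.91.254.128/26 -> H4 at depth 26
  add 0.0.0.0/0 -> H2 at depth 0
  add 141.91.254.132/30 -> H3 at depth 30
  del 175.189.51.240/30 (clear depth 30)
  del 141.91.240.0/20 (clear depth 20)
  add 175.189.48.0/20 -> H3 at depth 20
  Q 141.91.254.135: descend 100011010101101111111110100001 ; hops seen [H2,H2,H4,H3] ; pick H3
  Q 141.80.0.22: descend 100011010101 ; hops seen [H2,H2] ; pick H2
  add 80.176.0.0/12 -> H3 at depth 12
  add 80.190.129.240/28 -> H4 at depth 28
  Q 175.176.0.1: descend 101011111011 ; hops seen [H2,H4] ; pick H4
  Q 141.91.254.132: descend 100011010101101111111110100001 ; hops seen [H2,H2,H4,H3] ; pick H3
  Q 175.189.51.242: descend 101011111011110100110011111100 ; hops seen [H2,H4,H3,H1] ; pick H1
  add 0.0.0.0/0 -> H3 at depth 0
  add 149.0.0.0/8 -> H2 at depth 8

== LOOKUPS ==
["H4","H3","H4","H3","H2","H4","H3","H1"]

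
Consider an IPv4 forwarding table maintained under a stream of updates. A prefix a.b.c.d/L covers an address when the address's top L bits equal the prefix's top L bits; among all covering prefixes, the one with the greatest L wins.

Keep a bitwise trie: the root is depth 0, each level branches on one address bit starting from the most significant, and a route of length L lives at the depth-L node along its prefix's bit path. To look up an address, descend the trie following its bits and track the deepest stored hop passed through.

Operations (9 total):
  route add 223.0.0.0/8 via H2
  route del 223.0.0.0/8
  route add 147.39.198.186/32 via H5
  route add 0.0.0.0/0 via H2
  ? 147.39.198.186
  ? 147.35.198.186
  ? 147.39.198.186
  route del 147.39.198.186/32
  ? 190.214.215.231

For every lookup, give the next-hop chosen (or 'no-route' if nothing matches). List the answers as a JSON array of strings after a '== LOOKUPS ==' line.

Process each operation:
  add 223.0.0.0/8 -> H2 at depth 8
  del 223.0.0.0/8 (clear depth 8)
  add 147.39.198.186/32 -> H5 at depth 32
  add 0.0.0.0/0 -> H2 at depth 0
  lookup 147.39.198.186: bits 10010011001001111100011010111010 walk d0:H2→d1:-→d2:-→d3:-→d4:-→d5:-→d6:-→d7:-→d8:-→d9:-→d10:-→d11:-→d12:-→d13:-→d14:-→d15:-→d16:-→d17:-→d18:-→d19:-→d20:-→d21:-→d22:-→d23:-→d24:-→d25:-→d26:-→d27:-→d28:-→d29:-→d30:-→d31:-→d32:H5 -> H5
  lookup 147.35.198.186: bits 1001001100100 walk d0:H2→d1:-→d2:-→d3:-→d4:-→d5:-→d6:-→d7:-→d8:-→d9:-→d10:-→d11:-→d12:-→d13:- -> H2
  lookup 147.39.198.186: bits 10010011001001111100011010111010 walk d0:H2→d1:-→d2:-→d3:-→d4:-→d5:-→d6:-→d7:-→d8:-→d9:-→d10:-→d11:-→d12:-→d13:-→d14:-→d15:-→d16:-→d17:-→d18:-→d19:-→d20:-→d21:-→d22:-→d23:-→d24:-→d25:-→d26:-→d27:-→d28:-→d29:-→d30:-→d31:-→d32:H5 -> H5
  del 147.39.198.186/32 (clear depth 32)
  lookup 190.214.215.231: bits 10 walk d0:H2→d1:-→d2:- -> H2

== LOOKUPS ==
["H5","H2","H5","H2"]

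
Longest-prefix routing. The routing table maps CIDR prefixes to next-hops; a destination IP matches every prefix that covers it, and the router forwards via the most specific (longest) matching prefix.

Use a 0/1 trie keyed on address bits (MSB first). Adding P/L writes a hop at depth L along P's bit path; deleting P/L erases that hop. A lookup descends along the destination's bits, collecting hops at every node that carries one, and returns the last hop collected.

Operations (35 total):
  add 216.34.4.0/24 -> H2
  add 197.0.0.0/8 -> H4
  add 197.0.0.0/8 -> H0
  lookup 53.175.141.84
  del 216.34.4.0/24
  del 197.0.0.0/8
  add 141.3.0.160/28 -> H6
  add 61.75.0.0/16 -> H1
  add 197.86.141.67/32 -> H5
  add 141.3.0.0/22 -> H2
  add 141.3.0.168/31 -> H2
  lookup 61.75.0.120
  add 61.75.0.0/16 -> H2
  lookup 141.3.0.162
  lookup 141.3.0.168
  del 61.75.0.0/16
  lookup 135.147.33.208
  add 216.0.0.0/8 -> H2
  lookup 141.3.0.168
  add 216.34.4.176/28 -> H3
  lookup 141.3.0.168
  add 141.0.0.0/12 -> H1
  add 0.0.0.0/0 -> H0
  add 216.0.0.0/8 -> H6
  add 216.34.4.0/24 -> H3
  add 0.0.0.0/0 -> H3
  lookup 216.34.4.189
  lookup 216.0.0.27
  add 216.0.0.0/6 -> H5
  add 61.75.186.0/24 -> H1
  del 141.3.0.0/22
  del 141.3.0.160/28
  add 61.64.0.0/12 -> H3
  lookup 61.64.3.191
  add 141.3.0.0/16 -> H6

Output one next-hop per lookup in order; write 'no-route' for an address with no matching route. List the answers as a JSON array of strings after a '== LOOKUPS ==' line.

Trace:
  add 216.34.4.0/24 -> H2 at depth 24
  add 197.0.0.0/8 -> H4 at depth 8
  add 197.0.0.0/8 -> H0 at depth 8
  ? 53.175.141.84  path d0:-  best=no-route
  del 216.34.4.0/24 (clear depth 24)
  del 197.0.0.0/8 (clear depth 8)
  add 141.3.0.160/28 -> H6 at depth 28
  add 61.75.0.0/16 -> H1 at depth 16
  add 197.86.141.67/32 -> H5 at depth 32
  add 141.3.0.0/22 -> H2 at depth 22
  add 141.3.0.168/31 -> H2 at depth 31
  ? 61.75.0.120  path d0:-→d1:-→d2:-→d3:-→d4:-→d5:-→d6:-→d7:-→d8:-→d9:-→d10:-→d11:-→d12:-→d13:-→d14:-→d15:-→d16:H1  best=H1
  add 61.75.0.0/16 -> H2 at depth 16
  ? 141.3.0.162  path d0:-→d1:-→d2:-→d3:-→d4:-→d5:-→d6:-→d7:-→d8:-→d9:-→d10:-→d11:-→d12:-→d13:-→d14:-→d15:-→d16:-→d17:-→d18:-→d19:-→d20:-→d21:-→d22:H2→d23:-→d24:-→d25:-→d26:-→d27:-→d28:H6  best=H6
  ? 141.3.0.168  path d0:-→d1:-→d2:-→d3:-→d4:-→d5:-→d6:-→d7:-→d8:-→d9:-→d10:-→d11:-→d12:-→d13:-→d14:-→d15:-→d16:-→d17:-→d18:-→d19:-→d20:-→d21:-→d22:H2→d23:-→d24:-→d25:-→d26:-→d27:-→d28:H6→d29:-→d30:-→d31:H2  best=H2
  del 61.75.0.0/16 (clear depth 16)
  ? 135.147.33.208  path d0:-→d1:-→d2:-→d3:-→d4:-  best=no-route
  add 216.0.0.0/8 -> H2 at depth 8
  ? 141.3.0.168  path d0:-→d1:-→d2:-→d3:-→d4:-→d5:-→d6:-→d7:-→d8:-→d9:-→d10:-→d11:-→d12:-→d13:-→d14:-→d15:-→d16:-→d17:-→d18:-→d19:-→d20:-→d21:-→d22:H2→d23:-→d24:-→d25:-→d26:-→d27:-→d28:H6→d29:-→d30:-→d31:H2  best=H2
  add 216.34.4.176/28 -> H3 at depth 28
  ? 141.3.0.168  path d0:-→d1:-→d2:-→d3:-→d4:-→d5:-→d6:-→d7:-→d8:-→d9:-→d10:-→d11:-→d12:-→d13:-→d14:-→d15:-→d16:-→d17:-→d18:-→d19:-→d20:-→d21:-→d22:H2→d23:-→d24:-→d25:-→d26:-→d27:-→d28:H6→d29:-→d30:-→d31:H2  best=H2
  add 141.0.0.0/12 -> H1 at depth 12
  add 0.0.0.0/0 -> H0 at depth 0
  add 216.0.0.0/8 -> H6 at depth 8
  add 216.34.4.0/24 -> H3 at depth 24
  add 0.0.0.0/0 -> H3 at depth 0
  ? 216.34.4.189  path d0:H3→d1:-→d2:-→d3:-→d4:-→d5:-→d6:-→d7:-→d8:H6→d9:-→d10:-→d11:-→d12:-→d13:-→d14:-→d15:-→d16:-→d17:-→d18:-→d19:-→d20:-→d21:-→d22:-→d23:-→d24:H3→d25:-→d26:-→d27:-→d28:H3  best=H3
  ? 216.0.0.27  path d0:H3→d1:-→d2:-→d3:-→d4:-→d5:-→d6:-→d7:-→d8:H6→d9:-→d10:-  best=H6
  add 216.0.0.0/6 -> H5 at depth 6
  add 61.75.186.0/24 -> H1 at depth 24
  del 141.3.0.0/22 (clear depth 22)
  del 141.3.0.160/28 (clear depth 28)
  add 61.64.0.0/12 -> H3 at depth 12
  ? 61.64.3.191  path d0:H3→d1:-→d2:-→d3:-→d4:-→d5:-→d6:-→d7:-→d8:-→d9:-→d10:-→d11:-→d12:H3  best=H3
  add 141.3.0.0/16 -> H6 at depth 16

== LOOKUPS ==
["no-route","H1","H6","H2","no-route","H2","H2","H3","H6","H3"]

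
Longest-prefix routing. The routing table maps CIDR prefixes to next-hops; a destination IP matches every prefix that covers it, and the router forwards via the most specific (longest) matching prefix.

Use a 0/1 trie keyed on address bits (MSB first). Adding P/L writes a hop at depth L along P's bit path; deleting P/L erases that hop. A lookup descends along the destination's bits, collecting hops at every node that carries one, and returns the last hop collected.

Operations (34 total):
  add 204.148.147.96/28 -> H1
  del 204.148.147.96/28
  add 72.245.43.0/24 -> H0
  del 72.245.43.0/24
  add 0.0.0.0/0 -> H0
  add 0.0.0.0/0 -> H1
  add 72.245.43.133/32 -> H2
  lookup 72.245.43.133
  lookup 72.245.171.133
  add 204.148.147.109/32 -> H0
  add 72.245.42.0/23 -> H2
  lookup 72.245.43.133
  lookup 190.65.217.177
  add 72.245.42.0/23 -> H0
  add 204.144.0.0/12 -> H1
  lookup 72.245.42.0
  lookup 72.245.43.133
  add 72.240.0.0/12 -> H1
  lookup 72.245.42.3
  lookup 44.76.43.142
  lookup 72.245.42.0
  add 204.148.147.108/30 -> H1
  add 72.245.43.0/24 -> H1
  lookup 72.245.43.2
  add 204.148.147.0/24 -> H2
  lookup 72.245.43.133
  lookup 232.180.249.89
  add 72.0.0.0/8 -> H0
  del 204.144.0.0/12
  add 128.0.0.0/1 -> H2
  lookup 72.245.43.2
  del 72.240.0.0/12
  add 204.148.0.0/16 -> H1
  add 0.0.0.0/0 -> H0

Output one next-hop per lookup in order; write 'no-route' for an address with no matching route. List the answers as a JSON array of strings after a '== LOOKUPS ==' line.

Trace:
  add 204.148.147.96/28 -> H1 at depth 28
  del 204.148.147.96/28 (clear depth 28)
  add 72.245.43.0/24 -> H0 at depth 24
  del 72.245.43.0/24 (clear depth 24)
  add 0.0.0.0/0 -> H0 at depth 0
  add 0.0.0.0/0 -> H1 at depth 0
  add 72.245.43.133/32 -> H2 at depth 32
  lookup 72.245.43.133: bits 01001000111101010010101110000101 walk d0:H1→d1:-→d2:-→d3:-→d4:-→d5:-→d6:-→d7:-→d8:-→d9:-→d10:-→d11:-→d12:-→d13:-→d14:-→d15:-→d16:-→d17:-→d18:-→d19:-→d20:-→d21:-→d22:-→d23:-→d24:-→d25:-→d26:-→d27:-→d28:-→d29:-→d30:-→d31:-→d32:H2 -> H2
  lookup 72.245.171.133: bits 0100100011110101 walk d0:H1→d1:-→d2:-→d3:-→d4:-→d5:-→d6:-→d7:-→d8:-→d9:-→d10:-→d11:-→d12:-→d13:-→d14:-→d15:-→d16:- -> H1
  add 204.148.147.109/32 -> H0 at depth 32
  add 72.245.42.0/23 -> H2 at depth 23
  lookup 72.245.43.133: bits 01001000111101010010101110000101 walk d0:H1→d1:-→d2:-→d3:-→d4:-→d5:-→d6:-→d7:-→d8:-→d9:-→d10:-→d11:-→d12:-→d13:-→d14:-→d15:-→d16:-→d17:-→d18:-→d19:-→d20:-→d21:-→d22:-→d23:H2→d24:-→d25:-→d26:-→d27:-→d28:-→d29:-→d30:-→d31:-→d32:H2 -> H2
  lookup 190.65.217.177: bits 1 walk d0:H1→d1:- -> H1
  add 72.245.42.0/23 -> H0 at depth 23
  add 204.144.0.0/12 -> H1 at depth 12
  lookup 72.245.42.0: bits 01001000111101010010101 walk d0:H1→d1:-→d2:-→d3:-→d4:-→d5:-→d6:-→d7:-→d8:-→d9:-→d10:-→d11:-→d12:-→d13:-→d14:-→d15:-→d16:-→d17:-→d18:-→d19:-→d20:-→d21:-→d22:-→d23:H0 -> H0
  lookup 72.245.43.133: bits 01001000111101010010101110000101 walk d0:H1→d1:-→d2:-→d3:-→d4:-→d5:-→d6:-→d7:-→d8:-→d9:-→d10:-→d11:-→d12:-→d13:-→d14:-→d15:-→d16:-→d17:-→d18:-→d19:-→d20:-→d21:-→d22:-→d23:H0→d24:-→d25:-→d26:-→d27:-→d28:-→d29:-→d30:-→d31:-→d32:H2 -> H2
  add 72.240.0.0/12 -> H1 at depth 12
  lookup 72.245.42.3: bits 01001000111101010010101 walk d0:H1→d1:-→d2:-→d3:-→d4:-→d5:-→d6:-→d7:-→d8:-→d9:-→d10:-→d11:-→d12:H1→d13:-→d14:-→d15:-→d16:-→d17:-→d18:-→d19:-→d20:-→d21:-→d22:-→d23:H0 -> H0
  lookup 44.76.43.142: bits 0 walk d0:H1→d1:- -> H1
  lookup 72.245.42.0: bits 01001000111101010010101 walk d0:H1→d1:-→d2:-→d3:-→d4:-→d5:-→d6:-→d7:-→d8:-→d9:-→d10:-→d11:-→d12:H1→d13:-→d14:-→d15:-→d16:-→d17:-→d18:-→d19:-→d20:-→d21:-→d22:-→d23:H0 -> H0
  add 204.148.147.108/30 -> H1 at depth 30
  add 72.245.43.0/24 -> H1 at depth 24
  lookup 72.245.43.2: bits 010010001111010100101011 walk d0:H1→d1:-→d2:-→d3:-→d4:-→d5:-→d6:-→d7:-→d8:-→d9:-→d10:-→d11:-→d12:H1→d13:-→d14:-→d15:-→d16:-→d17:-→d18:-→d19:-→d20:-→d21:-→d22:-→d23:H0→d24:H1 -> H1
  add 204.148.147.0/24 -> H2 at depth 24
  lookup 72.245.43.133: bits 01001000111101010010101110000101 walk d0:H1→d1:-→d2:-→d3:-→d4:-→d5:-→d6:-→d7:-→d8:-→d9:-→d10:-→d11:-→d12:H1→d13:-→d14:-→d15:-→d16:-→d17:-→d18:-→d19:-→d20:-→d21:-→d22:-→d23:H0→d24:H1→d25:-→d26:-→d27:-→d28:-→d29:-→d30:-→d31:-→d32:H2 -> H2
  lookup 232.180.249.89: bits 11 walk d0:H1→d1:-→d2:- -> H1
  add 72.0.0.0/8 -> H0 at depth 8
  del 204.144.0.0/12 (clear depth 12)
  add 128.0.0.0/1 -> H2 at depth 1
  lookup 72.245.43.2: bits 010010001111010100101011 walk d0:H1→d1:-→d2:-→d3:-→d4:-→d5:-→d6:-→d7:-→d8:H0→d9:-→d10:-→d11:-→d12:H1→d13:-→d14:-→d15:-→d16:-→d17:-→d18:-→d19:-→d20:-→d21:-→d22:-→d23:H0→d24:H1 -> H1
  del 72.240.0.0/12 (clear depth 12)
  add 204.148.0.0/16 -> H1 at depth 16
  add 0.0.0.0/0 -> H0 at depth 0

== LOOKUPS ==
["H2","H1","H2","H1","H0","H2","H0","H1","H0","H1","H2","H1","H1"]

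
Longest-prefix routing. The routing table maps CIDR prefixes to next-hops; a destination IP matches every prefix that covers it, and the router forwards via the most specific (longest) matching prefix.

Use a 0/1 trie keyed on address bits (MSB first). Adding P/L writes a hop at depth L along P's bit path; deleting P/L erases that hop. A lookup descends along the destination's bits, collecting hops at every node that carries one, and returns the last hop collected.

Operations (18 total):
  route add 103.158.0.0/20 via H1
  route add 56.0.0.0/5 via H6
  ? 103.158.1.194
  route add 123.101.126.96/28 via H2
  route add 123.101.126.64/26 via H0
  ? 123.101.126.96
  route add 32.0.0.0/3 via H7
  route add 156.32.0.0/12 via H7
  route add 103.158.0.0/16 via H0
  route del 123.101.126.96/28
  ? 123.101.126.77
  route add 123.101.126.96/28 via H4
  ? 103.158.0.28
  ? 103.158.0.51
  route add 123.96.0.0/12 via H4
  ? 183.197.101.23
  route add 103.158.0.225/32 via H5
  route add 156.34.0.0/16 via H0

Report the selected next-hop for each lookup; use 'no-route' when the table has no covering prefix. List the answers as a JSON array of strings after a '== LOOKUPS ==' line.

Process each operation:
  add 103.158.0.0/20 -> H1 at depth 20
  add 56.0.0.0/5 -> H6 at depth 5
  lookup 103.158.1.194: bits 01100111100111100000 walk d0:-→d1:-→d2:-→d3:-→d4:-→d5:-→d6:-→d7:-→d8:-→d9:-→d10:-→d11:-→d12:-→d13:-→d14:-→d15:-→d16:-→d17:-→d18:-→d19:-→d20:H1 -> H1
  add 123.101.126.96/28 -> H2 at depth 28
  add 123.101.126.64/26 -> H0 at depth 26
  lookup 123.101.126.96: bits 0111101101100101011111100110 walk d0:-→d1:-→d2:-→d3:-→d4:-→d5:-→d6:-→d7:-→d8:-→d9:-→d10:-→d11:-→d12:-→d13:-→d14:-→d15:-→d16:-→d17:-→d18:-→d19:-→d20:-→d21:-→d22:-→d23:-→d24:-→d25:-→d26:H0→d27:-→d28:H2 -> H2
  add 32.0.0.0/3 -> H7 at depth 3
  add 156.32.0.0/12 -> H7 at depth 12
  add 103.158.0.0/16 -> H0 at depth 16
  - 123.101.126.96/28 clear@28
  lookup 123.101.126.77: bits 01111011011001010111111001 walk d0:-→d1:-→d2:-→d3:-→d4:-→d5:-→d6:-→d7:-→d8:-→d9:-→d10:-→d11:-→d12:-→d13:-→d14:-→d15:-→d16:-→d17:-→d18:-→d19:-→d20:-→d21:-→d22:-→d23:-→d24:-→d25:-→d26:H0 -> H0
  add 123.101.126.96/28 -> H4 at depth 28
  lookup 103.158.0.28: bits 01100111100111100000 walk d0:-→d1:-→d2:-→d3:-→d4:-→d5:-→d6:-→d7:-→d8:-→d9:-→d10:-→d11:-→d12:-→d13:-→d14:-→d15:-→d16:H0→d17:-→d18:-→d19:-→d20:H1 -> H1
  lookup 103.158.0.51: bits 01100111100111100000 walk d0:-→d1:-→d2:-→d3:-→d4:-→d5:-→d6:-→d7:-→d8:-→d9:-→d10:-→d11:-→d12:-→d13:-→d14:-→d15:-→d16:H0→d17:-→d18:-→d19:-→d20:H1 -> H1
  add 123.96.0.0/12 -> H4 at depth 12
  lookup 183.197.101.23: bits 10 walk d0:-→d1:-→d2:- -> no-route
  add 103.158.0.225/32 -> H5 at depth 32
  add 156.34.0.0/16 -> H0 at depth 16

== LOOKUPS ==
["H1","H2","H0","H1","H1","no-route"]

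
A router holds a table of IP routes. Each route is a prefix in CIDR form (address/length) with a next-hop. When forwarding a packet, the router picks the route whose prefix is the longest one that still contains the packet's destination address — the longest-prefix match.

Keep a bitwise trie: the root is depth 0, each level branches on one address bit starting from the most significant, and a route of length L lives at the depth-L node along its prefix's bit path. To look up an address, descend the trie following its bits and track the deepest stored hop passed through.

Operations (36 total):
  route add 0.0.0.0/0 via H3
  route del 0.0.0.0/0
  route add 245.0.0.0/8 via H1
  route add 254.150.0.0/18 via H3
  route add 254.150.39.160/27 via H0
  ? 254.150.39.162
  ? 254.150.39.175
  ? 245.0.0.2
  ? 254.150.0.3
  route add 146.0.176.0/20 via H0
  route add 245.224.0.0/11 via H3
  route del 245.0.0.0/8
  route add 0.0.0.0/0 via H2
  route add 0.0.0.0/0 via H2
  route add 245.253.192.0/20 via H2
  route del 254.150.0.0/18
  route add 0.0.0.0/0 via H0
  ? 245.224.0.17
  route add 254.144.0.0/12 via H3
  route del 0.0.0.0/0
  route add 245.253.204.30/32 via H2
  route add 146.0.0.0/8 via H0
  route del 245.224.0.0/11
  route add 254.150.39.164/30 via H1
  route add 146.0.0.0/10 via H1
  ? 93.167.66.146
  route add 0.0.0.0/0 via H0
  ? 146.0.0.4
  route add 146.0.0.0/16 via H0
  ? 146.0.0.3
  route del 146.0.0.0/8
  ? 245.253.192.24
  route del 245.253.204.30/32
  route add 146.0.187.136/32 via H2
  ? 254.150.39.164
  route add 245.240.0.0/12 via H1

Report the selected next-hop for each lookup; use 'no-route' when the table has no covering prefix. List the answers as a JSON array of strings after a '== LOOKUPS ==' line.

Trace:
  + 0.0.0.0/0 (H3) depth=0
  - 0.0.0.0/0 clear@0
  + 245.0.0.0/8 (H1) depth=8
  + 254.150.0.0/18 (H3) depth=18
  + 254.150.39.160/27 (H0) depth=27
  Q 254.150.39.162: descend 111111101001011000100111101 ; hops seen [H3,H0] ; pick H0
  Q 254.150.39.175: descend 111111101001011000100111101 ; hops seen [H3,H0] ; pick H0
  Q 245.0.0.2: descend 11110101 ; hops seen [H1] ; pick H1
  Q 254.150.0.3: descend 111111101001011000 ; hops seen [H3] ; pick H3
  + 146.0.176.0/20 (H0) depth=20
  + 245.224.0.0/11 (H3) depth=11
  - 245.0.0.0/8 clear@8
  + 0.0.0.0/0 (H2) depth=0
  + 0.0.0.0/0 (H2) depth=0
  + 245.253.192.0/20 (H2) depth=20
  - 254.150.0.0/18 clear@18
  + 0.0.0.0/0 (H0) depth=0
  Q 245.224.0.17: descend 11110101111 ; hops seen [H0,H3] ; pick H3
  + 254.144.0.0/12 (H3) depth=12
  - 0.0.0.0/0 clear@0
  + 245.253.204.30/32 (H2) depth=32
  + 146.0.0.0/8 (H0) depth=8
  - 245.224.0.0/11 clear@11
  + 254.150.39.164/30 (H1) depth=30
  + 146.0.0.0/10 (H1) depth=10
  Q 93.167.66.146: descend ε ; hops seen [∅] ; pick no-route
  + 0.0.0.0/0 (H0) depth=0
  Q 146.0.0.4: descend 1001001000000000 ; hops seen [H0,H0,H1] ; pick H1
  + 146.0.0.0/16 (H0) depth=16
  Q 146.0.0.3: descend 1001001000000000 ; hops seen [H0,H0,H1,H0] ; pick H0
  - 146.0.0.0/8 clear@8
  Q 245.253.192.24: descend 11110101111111011100 ; hops seen [H0,H2] ; pick H2
  - 245.253.204.30/32 clear@32
  + 146.0.187.136/32 (H2) depth=32
  Q 254.150.39.164: descend 111111101001011000100111101001 ; hops seen [H0,H3,H0,H1] ; pick H1
  + 245.240.0.0/12 (H1) depth=12

== LOOKUPS ==
["H0","H0","H1","H3","H3","no-route","H1","H0","H2","H1"]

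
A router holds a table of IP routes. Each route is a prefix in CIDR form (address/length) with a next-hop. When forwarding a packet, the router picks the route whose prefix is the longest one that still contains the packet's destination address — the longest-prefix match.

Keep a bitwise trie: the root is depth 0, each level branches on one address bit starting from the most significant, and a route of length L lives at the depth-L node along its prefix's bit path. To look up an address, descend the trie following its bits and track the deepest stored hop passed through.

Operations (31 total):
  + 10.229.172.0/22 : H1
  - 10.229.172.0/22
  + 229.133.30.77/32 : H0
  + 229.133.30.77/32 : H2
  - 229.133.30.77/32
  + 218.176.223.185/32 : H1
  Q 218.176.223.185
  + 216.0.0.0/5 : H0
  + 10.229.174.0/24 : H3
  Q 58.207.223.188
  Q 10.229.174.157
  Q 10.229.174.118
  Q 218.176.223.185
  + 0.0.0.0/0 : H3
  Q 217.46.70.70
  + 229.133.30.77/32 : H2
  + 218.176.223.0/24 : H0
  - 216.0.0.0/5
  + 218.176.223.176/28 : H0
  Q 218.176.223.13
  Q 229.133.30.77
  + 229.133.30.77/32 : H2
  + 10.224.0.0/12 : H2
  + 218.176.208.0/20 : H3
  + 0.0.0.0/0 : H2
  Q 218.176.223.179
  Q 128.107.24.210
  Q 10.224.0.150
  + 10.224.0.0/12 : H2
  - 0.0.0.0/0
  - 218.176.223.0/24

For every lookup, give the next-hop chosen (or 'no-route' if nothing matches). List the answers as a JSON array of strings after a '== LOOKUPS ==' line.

Trace:
  add 10.229.172.0/22 -> H1 at depth 22
  - 10.229.172.0/22 clear@22
  add 229.133.30.77/32 -> H0 at depth 32
  add 229.133.30.77/32 -> H2 at depth 32
  - 229.133.30.77/32 clear@32
  add 218.176.223.185/32 -> H1 at depth 32
  Q 218.176.223.185: descend 11011010101100001101111110111001 ; hops seen [H1] ; pick H1
  add 216.0.0.0/5 -> H0 at depth 5
  add 10.229.174.0/24 -> H3 at depth 24
  Q 58.207.223.188: descend 00 ; hops seen [∅] ; pick no-route
  Q 10.229.174.157: descend 000010101110010110101110 ; hops seen [H3] ; pick H3
  Q 10.229.174.118: descend 000010101110010110101110 ; hops seen [H3] ; pick H3
  Q 218.176.223.185: descend 11011010101100001101111110111001 ; hops seen [H0,H1] ; pick H1
  add 0.0.0.0/0 -> H3 at depth 0
  Q 217.46.70.70: descend 110110 ; hops seen [H3,H0] ; pick H0
  add 229.133.30.77/32 -> H2 at depth 32
  add 218.176.223.0/24 -> H0 at depth 24
  - 216.0.0.0/5 clear@5
  add 218.176.223.176/28 -> H0 at depth 28
  Q 218.176.223.13: descend 110110101011000011011111 ; hops seen [H3,H0] ; pick H0
  Q 229.133.30.77: descend 11100101100001010001111001001101 ; hops seen [H3,H2] ; pick H2
  add 229.133.30.77/32 -> H2 at depth 32
  add 10.224.0.0/12 -> H2 at depth 12
  add 218.176.208.0/20 -> H3 at depth 20
  add 0.0.0.0/0 -> H2 at depth 0
  Q 218.176.223.179: descend 1101101010110000110111111011 ; hops seen [H2,H3,H0,H0] ; pick H0
  Q 128.107.24.210: descend 1 ; hops seen [H2] ; pick H2
  Q 10.224.0.150: descend 0000101011100 ; hops seen [H2,H2] ; pick H2
  add 10.224.0.0/12 -> H2 at depth 12
  - 0.0.0.0/0 clear@0
  - 218.176.223.0/24 clear@24

== LOOKUPS ==
["H1","no-route","H3","H3","H1","H0","H0","H2","H0","H2","H2"]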